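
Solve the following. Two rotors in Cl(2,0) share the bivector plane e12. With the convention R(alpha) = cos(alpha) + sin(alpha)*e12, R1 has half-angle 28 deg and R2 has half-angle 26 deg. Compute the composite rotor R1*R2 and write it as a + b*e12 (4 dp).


Same-plane rotors commute and their half-angles add:
R1*R2 = cos(a1 + a2) + sin(a1 + a2)*e12.
a1 + a2 = 28 + 26 = 54 deg
cos(54 deg) = 0.5878
sin(54 deg) = 0.8090
R1*R2 = 0.5878 + 0.8090*e12


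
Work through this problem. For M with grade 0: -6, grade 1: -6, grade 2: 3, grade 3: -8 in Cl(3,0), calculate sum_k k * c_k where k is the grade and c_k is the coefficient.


Grade-weighted sum = sum of grade_k * coefficient_k
0*(-6) = 0
1*(-6) = -6
2*3 = 6
3*(-8) = -24
Total = 0 + (-6) + 6 + (-24) = -24


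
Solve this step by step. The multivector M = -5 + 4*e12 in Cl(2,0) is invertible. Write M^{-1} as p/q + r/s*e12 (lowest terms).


M = -5 + 4*e12, where e12^2 = -1.
Since M commutes with its reverse ~M = a - b*e12, M * ~M = a^2 - b^2*e12^2 = a^2 + b^2.
So M^{-1} = ~M / (a^2 + b^2) = (a - b*e12)/(a^2 + b^2).
a^2 + b^2 = 25 + 16 = 41
Scalar part = -5/41 = -5/41
Bivector coeff = -4/41 = -4/41
M^{-1} = -5/41 - 4/41*e12


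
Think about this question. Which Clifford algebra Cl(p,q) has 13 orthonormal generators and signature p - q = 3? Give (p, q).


We need p + q = 13 and p - q = 3.
Adding: 2p = 13 + 3 = 16, so p = 8.
Then q = 13 - 8 = 5.
(p, q) = (8, 5)


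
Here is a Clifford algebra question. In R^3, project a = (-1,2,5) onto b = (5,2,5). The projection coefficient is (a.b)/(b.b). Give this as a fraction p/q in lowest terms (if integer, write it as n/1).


Projection coefficient = (a . b) / (b . b)
a . b = (-1)*5 + 2*2 + 5*5
= -5 + 4 + 25 = 24
b . b = 5^2 + 2^2 + 5^2
= 25 + 4 + 25 = 54
Coefficient = 24/54
In lowest terms: 4/9


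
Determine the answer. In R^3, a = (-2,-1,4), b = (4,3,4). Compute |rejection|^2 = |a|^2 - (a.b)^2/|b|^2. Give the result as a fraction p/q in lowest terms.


|a|^2 = (-2)^2 + (-1)^2 + 4^2 = 21
|b|^2 = 4^2 + 3^2 + 4^2 = 41
a . b = (-2)*4 + (-1)*3 + 4*4 = 5
(a.b)^2 = 5^2 = 25
|rej|^2 = 21 - 25/41
= (861 - 25)/41
= 836/41
In lowest terms: 836/41


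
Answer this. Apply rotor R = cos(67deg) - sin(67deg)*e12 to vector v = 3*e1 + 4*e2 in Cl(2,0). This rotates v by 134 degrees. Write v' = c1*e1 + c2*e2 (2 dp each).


Rotor R = cos(67deg) - sin(67deg)*e12
Rotation angle theta = 2 * 67 = 134 degrees
v' = R*v*~R rotates v by theta.
cos(134deg) = -0.6947, sin(134deg) = 0.7193
v'_1 = 3*cos(134deg) - 4*sin(134deg)
= 3*(-0.6947) - 4*0.7193
= -4.96
v'_2 = 3*sin(134deg) + 4*cos(134deg)
= 3*0.7193 + 4*(-0.6947)
= -0.62
v' = -4.96*e1 - 0.62*e2


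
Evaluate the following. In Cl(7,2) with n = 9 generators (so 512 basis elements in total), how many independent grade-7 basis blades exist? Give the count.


Number of grade-k basis blades in Cl(p,q) with n = p + q is C(n, k).
n = 7 + 2 = 9
C(9, 7) = 9! / (7! * 2!)
= 362880 / (5040 * 2)
= 36


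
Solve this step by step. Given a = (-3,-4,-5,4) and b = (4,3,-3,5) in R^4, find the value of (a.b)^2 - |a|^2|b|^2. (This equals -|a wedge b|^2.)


a . b = (-3)*4 + (-4)*3 + (-5)*(-3) + 4*5
= -12 + (-12) + 15 + 20 = 11
|a|^2 = (-3)^2 + (-4)^2 + (-5)^2 + 4^2 = 66
|b|^2 = 4^2 + 3^2 + (-3)^2 + 5^2 = 59
(a.b)^2 = 11^2 = 121
|a|^2 * |b|^2 = 66 * 59 = 3894
Result = 121 - 3894 = -3773


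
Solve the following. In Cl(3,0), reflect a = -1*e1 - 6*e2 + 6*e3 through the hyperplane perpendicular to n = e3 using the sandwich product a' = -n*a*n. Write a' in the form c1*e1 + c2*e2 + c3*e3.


Reflection formula: a' = -n*a*n, with n = e3 (unit vector, n^2 = 1).
For reflection through hyperplane perp to e3:
The component along e3 flips sign, others stay.
a = (-1, -6, 6)
a' = (-1, -6, -6)
a' = -1*e1 - 6*e2 - 6*e3


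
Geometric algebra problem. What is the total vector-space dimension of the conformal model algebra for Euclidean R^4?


The conformal model of R^4 uses Cl(5,1): the 4 Euclidean generators plus two extra orthogonal generators e+ (e+^2 = +1) and e- (e-^2 = -1), from which the null vectors e0, einf are built.
Number of generators m = 4 + 2 = 6.
dim Cl(p,q) = 2^m = 2^6 = 64


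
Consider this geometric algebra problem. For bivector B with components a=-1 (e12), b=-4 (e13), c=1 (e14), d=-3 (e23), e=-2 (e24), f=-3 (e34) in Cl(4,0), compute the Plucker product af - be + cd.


Plucker relation: af - be + cd
a*f = (-1)*(-3) = 3
b*e = (-4)*(-2) = 8
c*d = 1*(-3) = -3
af - be + cd = 3 - 8 + (-3)
= -8


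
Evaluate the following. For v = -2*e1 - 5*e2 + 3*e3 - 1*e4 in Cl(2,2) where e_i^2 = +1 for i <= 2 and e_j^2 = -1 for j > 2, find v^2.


v^2 = sum of c_i^2 * e_i^2
Positive signature terms (e_i^2 = +1): (-2)^2 + (-5)^2 = 29
Negative signature terms (e_j^2 = -1): 3^2 + (-1)^2 = 10
v^2 = 29 - 10 = 19


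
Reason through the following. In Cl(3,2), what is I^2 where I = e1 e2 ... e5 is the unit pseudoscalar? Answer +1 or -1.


The pseudoscalar I = e1...e_n (product of all n generators) of Cl(p,q) satisfies I^2 = (-1)^(q + n(n-1)/2).
p = 3, q = 2, n = p + q = 5
n(n-1)/2 = 5 * 4 / 2 = 10
Exponent = q + n(n-1)/2 = 2 + 10 = 12
I^2 = (-1)^12 = +1


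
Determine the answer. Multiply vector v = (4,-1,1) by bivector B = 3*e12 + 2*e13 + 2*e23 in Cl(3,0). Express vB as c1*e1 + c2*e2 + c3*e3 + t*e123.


vB has grade-1 (vector) and grade-3 (trivector) parts: vB = (v _| B) + (v ^ B).
Vector part <vB>_1:
  e1: -v2*b12 - v3*b13 = -(-1)*(3) - (1)*(2) = 1
  e2: v1*b12 - v3*b23 = (4)*(3) - (1)*(2) = 10
  e3: v1*b13 + v2*b23 = (4)*(2) + (-1)*(2) = 6
Trivector part <vB>_3:
  e123: v1*b23 - v2*b13 + v3*b12 = (4)*(2) - (-1)*(2) + (1)*(3) = 13
vB = 1*e1 + 10*e2 + 6*e3 + 13*e123


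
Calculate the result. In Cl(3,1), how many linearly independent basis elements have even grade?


Even subalgebra dimension = 2^(n-1)
n = 3 + 1 = 4
2^(4 - 1) = 2^3 = 8
Verification: sum of C(4,k) for even k = 1 + 6 + 1 = 8
Result = 8


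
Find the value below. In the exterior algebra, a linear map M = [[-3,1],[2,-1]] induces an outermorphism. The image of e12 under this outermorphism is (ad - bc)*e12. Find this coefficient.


The outermorphism of a linear map f sends e1^e2 to f(e1)^f(e2).
f(e1) = -3*e1 + 2*e2
f(e2) = 1*e1 - 1*e2
f(e1) ^ f(e2) = (-3*e1 + 2*e2) ^ (1*e1 - 1*e2)
= (-3)*(-1)*e12 + 2*1*e21
= (3 - 2)*e12
= 1*e12
Coefficient = 1


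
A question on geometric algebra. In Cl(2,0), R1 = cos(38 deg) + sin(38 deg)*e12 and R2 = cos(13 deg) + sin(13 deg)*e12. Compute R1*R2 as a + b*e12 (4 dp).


Same-plane rotors commute and their half-angles add:
R1*R2 = cos(a1 + a2) + sin(a1 + a2)*e12.
a1 + a2 = 38 + 13 = 51 deg
cos(51 deg) = 0.6293
sin(51 deg) = 0.7771
R1*R2 = 0.6293 + 0.7771*e12


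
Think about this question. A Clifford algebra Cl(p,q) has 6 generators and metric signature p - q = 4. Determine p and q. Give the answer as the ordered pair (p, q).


We need p + q = 6 and p - q = 4.
Adding: 2p = 6 + 4 = 10, so p = 5.
Then q = 6 - 5 = 1.
(p, q) = (5, 1)


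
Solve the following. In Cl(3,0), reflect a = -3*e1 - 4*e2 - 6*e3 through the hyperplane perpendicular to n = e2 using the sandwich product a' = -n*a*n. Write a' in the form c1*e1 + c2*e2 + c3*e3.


Reflection formula: a' = -n*a*n, with n = e2 (unit vector, n^2 = 1).
For reflection through hyperplane perp to e2:
The component along e2 flips sign, others stay.
a = (-3, -4, -6)
a' = (-3, 4, -6)
a' = -3*e1 + 4*e2 - 6*e3


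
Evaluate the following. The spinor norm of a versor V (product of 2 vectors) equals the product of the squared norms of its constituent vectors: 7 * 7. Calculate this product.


Spinor norm N(V) = |v1|^2 * |v2|^2 * ... * |v2|^2
= 7 * 7
Running product: 7, 49
N(V) = 49


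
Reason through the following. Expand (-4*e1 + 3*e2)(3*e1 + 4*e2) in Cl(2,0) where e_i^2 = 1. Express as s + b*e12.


Expand: (-4*e1 + 3*e2)(3*e1 + 4*e2)
= (-4)*3*e1e1 + (-4)*4*e1e2 + 3*3*e2e1 + 3*4*e2e2
Using e1^2 = e2^2 = 1, e2e1 = -e1e2:
Scalar part s = (-4)*3 + 3*4 = -12 + 12 = 0
Bivector part b = (-4)*4 - 3*3 = -16 - 9 = -25
uv = 0 - 25*e12


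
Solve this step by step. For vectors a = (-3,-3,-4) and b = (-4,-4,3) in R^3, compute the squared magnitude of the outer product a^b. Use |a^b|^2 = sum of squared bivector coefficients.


a wedge b = (a1*b2 - a2*b1)*e12 + (a1*b3 - a3*b1)*e13 + (a2*b3 - a3*b2)*e23
e12 coeff: (-3)*(-4) - (-3)*(-4) = 12 - 12 = 0
e13 coeff: (-3)*3 - (-4)*(-4) = -9 - 16 = -25
e23 coeff: (-3)*3 - (-4)*(-4) = -9 - 16 = -25
|a wedge b|^2 = 0^2 + (-25)^2 + (-25)^2
= 0 + 625 + 625
= 1250


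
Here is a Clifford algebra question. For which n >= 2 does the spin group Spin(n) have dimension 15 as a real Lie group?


dim Spin(n) = dim so(n) = n(n-1)/2.
Solve n(n-1)/2 = 15, i.e. n^2 - n - 30 = 0.
Discriminant = 1 + 8*15 = 121
n = (1 + sqrt(121))/2 = (1 + 11)/2 = 6


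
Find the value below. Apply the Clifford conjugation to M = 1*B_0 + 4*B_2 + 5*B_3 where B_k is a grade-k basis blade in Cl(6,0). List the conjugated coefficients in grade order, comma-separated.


Clifford conjugate sign for grade k: (-1)^(k(k+1)/2)
Grade 0: (-1)^(0*1/2) = (-1)^0 = 1, coeff 1 -> 1
Grade 2: (-1)^(2*3/2) = (-1)^3 = -1, coeff 4 -> -4
Grade 3: (-1)^(3*4/2) = (-1)^6 = 1, coeff 5 -> 5
Conjugated coefficients: 1, -4, 5


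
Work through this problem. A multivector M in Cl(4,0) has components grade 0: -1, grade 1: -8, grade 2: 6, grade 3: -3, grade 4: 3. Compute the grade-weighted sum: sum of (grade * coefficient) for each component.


Grade-weighted sum = sum of grade_k * coefficient_k
0*(-1) = 0
1*(-8) = -8
2*6 = 12
3*(-3) = -9
4*3 = 12
Total = 0 + (-8) + 12 + (-9) + 12 = 7


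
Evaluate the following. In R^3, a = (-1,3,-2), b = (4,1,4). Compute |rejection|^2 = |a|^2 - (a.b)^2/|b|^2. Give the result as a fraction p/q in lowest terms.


|a|^2 = (-1)^2 + 3^2 + (-2)^2 = 14
|b|^2 = 4^2 + 1^2 + 4^2 = 33
a . b = (-1)*4 + 3*1 + (-2)*4 = -9
(a.b)^2 = (-9)^2 = 81
|rej|^2 = 14 - 81/33
= (462 - 81)/33
= 381/33
In lowest terms: 127/11


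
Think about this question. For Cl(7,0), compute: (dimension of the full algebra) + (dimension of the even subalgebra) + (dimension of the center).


n = 7 + 0 = 7
Total dim = 2^7 = 128
Even subalgebra dim = 2^6 = 64
n is odd, so center dim = 2
Sum = 128 + 64 + 2 = 194


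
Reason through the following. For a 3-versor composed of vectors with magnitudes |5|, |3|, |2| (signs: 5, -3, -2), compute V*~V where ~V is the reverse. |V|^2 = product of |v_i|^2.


Each vector v_i has |v_i|^2 = s_i^2
Squared scales: 5^2 = 25, (-3)^2 = 9, (-2)^2 = 4
|V|^2 = 25 * 9 * 4
= 900


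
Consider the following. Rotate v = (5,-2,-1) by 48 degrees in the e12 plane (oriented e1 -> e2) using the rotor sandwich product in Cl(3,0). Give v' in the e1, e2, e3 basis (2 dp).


Rotor R = cos(24deg) - sin(24deg)*e12
Rotation angle theta = 2 * 24 = 48 degrees in the e12 plane (e1 -> e2).
The component perpendicular to the plane (e3) is invariant: v'_3 = v3 = -1.00
cos(48deg) = 0.6691, sin(48deg) = 0.7431
v'_1 = v1*cos(theta) - v2*sin(theta) = 5*0.6691 - (-2)*0.7431 = 4.83
v'_2 = v1*sin(theta) + v2*cos(theta) = 5*0.7431 + (-2)*0.6691 = 2.38
v' = 4.83*e1 + 2.38*e2 - 1.00*e3


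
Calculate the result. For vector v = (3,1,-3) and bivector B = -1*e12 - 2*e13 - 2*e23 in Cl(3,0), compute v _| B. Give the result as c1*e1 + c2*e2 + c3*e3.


Left contraction v _| B = <vB>_1 (grade-1 part of the geometric product vB).
Using e1_|e12 = e2, e2_|e12 = -e1, e1_|e13 = e3, e3_|e13 = -e1, e2_|e23 = e3, e3_|e23 = -e2:
e1 coeff: -v2*b12 - v3*b13 = -(1)*(-1) - (-3)*(-2) = -5
e2 coeff: v1*b12 - v3*b23 = (3)*(-1) - (-3)*(-2) = -9
e3 coeff: v1*b13 + v2*b23 = (3)*(-2) + (1)*(-2) = -8
v _| B = -5*e1 - 9*e2 - 8*e3


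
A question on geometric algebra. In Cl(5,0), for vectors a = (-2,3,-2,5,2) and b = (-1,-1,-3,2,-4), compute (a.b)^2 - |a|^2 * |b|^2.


a . b = (-2)*(-1) + 3*(-1) + (-2)*(-3) + 5*2 + 2*(-4)
= 2 + (-3) + 6 + 10 + (-8) = 7
|a|^2 = (-2)^2 + 3^2 + (-2)^2 + 5^2 + 2^2 = 46
|b|^2 = (-1)^2 + (-1)^2 + (-3)^2 + 2^2 + (-4)^2 = 31
(a.b)^2 = 7^2 = 49
|a|^2 * |b|^2 = 46 * 31 = 1426
Result = 49 - 1426 = -1377


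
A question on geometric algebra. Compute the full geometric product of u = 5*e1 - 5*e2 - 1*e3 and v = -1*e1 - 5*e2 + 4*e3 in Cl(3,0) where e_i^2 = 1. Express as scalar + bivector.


In Cl(3,0): e_i^2 = 1, e_ie_j = -e_je_i for i != j.
Scalar part = u . v = 5*(-1) + (-5)*(-5) + (-1)*4
= -5 + 25 + (-4) = 16
e12 coeff = 5*(-5) - (-5)*(-1) = -25 - 5 = -30
e13 coeff = 5*4 - (-1)*(-1) = 20 - 1 = 19
e23 coeff = (-5)*4 - (-1)*(-5) = -20 - 5 = -25
uv = 16 - 30*e12 + 19*e13 - 25*e23


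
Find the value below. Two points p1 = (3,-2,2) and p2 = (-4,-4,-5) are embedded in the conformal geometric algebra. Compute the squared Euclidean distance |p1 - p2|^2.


p1 - p2 = (7, 2, 7)
|p1 - p2|^2 = 7^2 + 2^2 + 7^2
= 49 + 4 + 49
= 102


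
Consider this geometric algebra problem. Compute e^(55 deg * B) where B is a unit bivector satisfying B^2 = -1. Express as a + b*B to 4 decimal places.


For a unit bivector B with B^2 = -1, the exponential series gives
e^(theta*B) = cos(theta) + sin(theta)*B (the GA analogue of Euler's formula).
theta = 55 degrees = 0.959931 rad
cos(55 deg) = 0.5736
sin(55 deg) = 0.8192
exp(theta*B) = 0.5736 + 0.8192*B


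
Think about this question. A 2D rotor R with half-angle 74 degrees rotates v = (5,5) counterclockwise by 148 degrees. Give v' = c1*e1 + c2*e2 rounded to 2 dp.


Rotor R = cos(74deg) - sin(74deg)*e12
Rotation angle theta = 2 * 74 = 148 degrees
v' = R*v*~R rotates v by theta.
cos(148deg) = -0.8480, sin(148deg) = 0.5299
v'_1 = 5*cos(148deg) - 5*sin(148deg)
= 5*(-0.8480) - 5*0.5299
= -6.89
v'_2 = 5*sin(148deg) + 5*cos(148deg)
= 5*0.5299 + 5*(-0.8480)
= -1.59
v' = -6.89*e1 - 1.59*e2


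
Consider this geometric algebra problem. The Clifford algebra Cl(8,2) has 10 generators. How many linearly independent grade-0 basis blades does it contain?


Number of grade-k basis blades in Cl(p,q) with n = p + q is C(n, k).
n = 8 + 2 = 10
C(10, 0) = 10! / (0! * 10!)
= 3628800 / (1 * 3628800)
= 1


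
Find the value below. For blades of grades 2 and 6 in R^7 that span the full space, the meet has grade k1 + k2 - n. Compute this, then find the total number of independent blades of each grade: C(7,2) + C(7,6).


Meet grade = grade(A) + grade(B) - n
= 2 + 6 - 7 = 1
C(7,2) = 21
C(7,6) = 7
dim_A + dim_B = 21 + 7 = 28


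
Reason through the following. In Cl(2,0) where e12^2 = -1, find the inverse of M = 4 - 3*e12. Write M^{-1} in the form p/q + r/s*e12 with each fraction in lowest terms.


M = 4 - 3*e12, where e12^2 = -1.
Since M commutes with its reverse ~M = a - b*e12, M * ~M = a^2 - b^2*e12^2 = a^2 + b^2.
So M^{-1} = ~M / (a^2 + b^2) = (a - b*e12)/(a^2 + b^2).
a^2 + b^2 = 16 + 9 = 25
Scalar part = 4/25 = 4/25
Bivector coeff = 3/25 = 3/25
M^{-1} = 4/25 + 3/25*e12


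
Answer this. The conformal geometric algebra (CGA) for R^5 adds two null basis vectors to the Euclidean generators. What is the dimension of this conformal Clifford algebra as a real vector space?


The conformal model of R^5 uses Cl(6,1): the 5 Euclidean generators plus two extra orthogonal generators e+ (e+^2 = +1) and e- (e-^2 = -1), from which the null vectors e0, einf are built.
Number of generators m = 5 + 2 = 7.
dim Cl(p,q) = 2^m = 2^7 = 128


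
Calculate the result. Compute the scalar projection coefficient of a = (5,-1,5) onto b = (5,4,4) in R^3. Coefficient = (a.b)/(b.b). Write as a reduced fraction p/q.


Projection coefficient = (a . b) / (b . b)
a . b = 5*5 + (-1)*4 + 5*4
= 25 + (-4) + 20 = 41
b . b = 5^2 + 4^2 + 4^2
= 25 + 16 + 16 = 57
Coefficient = 41/57
In lowest terms: 41/57


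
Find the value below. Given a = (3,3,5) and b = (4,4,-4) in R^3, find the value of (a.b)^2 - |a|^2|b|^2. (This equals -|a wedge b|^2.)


a . b = 3*4 + 3*4 + 5*(-4)
= 12 + 12 + (-20) = 4
|a|^2 = 3^2 + 3^2 + 5^2 = 43
|b|^2 = 4^2 + 4^2 + (-4)^2 = 48
(a.b)^2 = 4^2 = 16
|a|^2 * |b|^2 = 43 * 48 = 2064
Result = 16 - 2064 = -2048


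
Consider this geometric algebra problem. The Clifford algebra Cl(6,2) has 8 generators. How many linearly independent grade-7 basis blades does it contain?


Number of grade-k basis blades in Cl(p,q) with n = p + q is C(n, k).
n = 6 + 2 = 8
C(8, 7) = 8! / (7! * 1!)
= 40320 / (5040 * 1)
= 8


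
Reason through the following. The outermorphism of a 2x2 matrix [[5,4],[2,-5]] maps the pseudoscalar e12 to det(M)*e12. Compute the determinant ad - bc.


The outermorphism of a linear map f sends e1^e2 to f(e1)^f(e2).
f(e1) = 5*e1 + 2*e2
f(e2) = 4*e1 - 5*e2
f(e1) ^ f(e2) = (5*e1 + 2*e2) ^ (4*e1 - 5*e2)
= 5*(-5)*e12 + 2*4*e21
= (-25 - 8)*e12
= -33*e12
Coefficient = -33


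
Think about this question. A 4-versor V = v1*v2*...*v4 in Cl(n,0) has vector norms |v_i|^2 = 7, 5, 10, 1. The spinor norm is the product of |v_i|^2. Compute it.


Spinor norm N(V) = |v1|^2 * |v2|^2 * ... * |v4|^2
= 7 * 5 * 10 * 1
Running product: 7, 35, 350, 350
N(V) = 350


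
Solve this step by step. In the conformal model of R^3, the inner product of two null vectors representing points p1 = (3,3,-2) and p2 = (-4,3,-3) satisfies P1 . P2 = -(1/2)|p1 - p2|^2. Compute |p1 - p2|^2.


p1 - p2 = (7, 0, 1)
|p1 - p2|^2 = 7^2 + 0^2 + 1^2
= 49 + 0 + 1
= 50


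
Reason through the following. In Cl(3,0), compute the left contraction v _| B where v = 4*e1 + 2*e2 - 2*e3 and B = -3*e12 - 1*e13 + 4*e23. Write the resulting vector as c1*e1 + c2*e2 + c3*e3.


Left contraction v _| B = <vB>_1 (grade-1 part of the geometric product vB).
Using e1_|e12 = e2, e2_|e12 = -e1, e1_|e13 = e3, e3_|e13 = -e1, e2_|e23 = e3, e3_|e23 = -e2:
e1 coeff: -v2*b12 - v3*b13 = -(2)*(-3) - (-2)*(-1) = 4
e2 coeff: v1*b12 - v3*b23 = (4)*(-3) - (-2)*(4) = -4
e3 coeff: v1*b13 + v2*b23 = (4)*(-1) + (2)*(4) = 4
v _| B = 4*e1 - 4*e2 + 4*e3


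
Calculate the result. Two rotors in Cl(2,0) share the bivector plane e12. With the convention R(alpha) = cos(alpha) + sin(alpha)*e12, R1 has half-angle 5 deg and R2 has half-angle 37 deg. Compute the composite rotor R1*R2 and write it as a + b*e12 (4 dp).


Same-plane rotors commute and their half-angles add:
R1*R2 = cos(a1 + a2) + sin(a1 + a2)*e12.
a1 + a2 = 5 + 37 = 42 deg
cos(42 deg) = 0.7431
sin(42 deg) = 0.6691
R1*R2 = 0.7431 + 0.6691*e12


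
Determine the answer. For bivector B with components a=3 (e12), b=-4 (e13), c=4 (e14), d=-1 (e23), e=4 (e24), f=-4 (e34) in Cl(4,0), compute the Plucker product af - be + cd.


Plucker relation: af - be + cd
a*f = 3*(-4) = -12
b*e = (-4)*4 = -16
c*d = 4*(-1) = -4
af - be + cd = -12 - (-16) + (-4)
= 0


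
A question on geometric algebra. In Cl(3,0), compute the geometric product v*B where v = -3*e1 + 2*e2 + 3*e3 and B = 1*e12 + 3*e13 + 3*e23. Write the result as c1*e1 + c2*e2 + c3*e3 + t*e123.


vB has grade-1 (vector) and grade-3 (trivector) parts: vB = (v _| B) + (v ^ B).
Vector part <vB>_1:
  e1: -v2*b12 - v3*b13 = -(2)*(1) - (3)*(3) = -11
  e2: v1*b12 - v3*b23 = (-3)*(1) - (3)*(3) = -12
  e3: v1*b13 + v2*b23 = (-3)*(3) + (2)*(3) = -3
Trivector part <vB>_3:
  e123: v1*b23 - v2*b13 + v3*b12 = (-3)*(3) - (2)*(3) + (3)*(1) = -12
vB = -11*e1 - 12*e2 - 3*e3 - 12*e123


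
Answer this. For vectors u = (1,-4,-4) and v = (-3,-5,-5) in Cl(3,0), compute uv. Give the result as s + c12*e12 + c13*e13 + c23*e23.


In Cl(3,0): e_i^2 = 1, e_ie_j = -e_je_i for i != j.
Scalar part = u . v = 1*(-3) + (-4)*(-5) + (-4)*(-5)
= -3 + 20 + 20 = 37
e12 coeff = 1*(-5) - (-4)*(-3) = -5 - 12 = -17
e13 coeff = 1*(-5) - (-4)*(-3) = -5 - 12 = -17
e23 coeff = (-4)*(-5) - (-4)*(-5) = 20 - 20 = 0
uv = 37 - 17*e12 - 17*e13 + 0*e23


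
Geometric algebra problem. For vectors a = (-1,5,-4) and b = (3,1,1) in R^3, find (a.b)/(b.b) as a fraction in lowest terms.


Projection coefficient = (a . b) / (b . b)
a . b = (-1)*3 + 5*1 + (-4)*1
= -3 + 5 + (-4) = -2
b . b = 3^2 + 1^2 + 1^2
= 9 + 1 + 1 = 11
Coefficient = -2/11
In lowest terms: -2/11


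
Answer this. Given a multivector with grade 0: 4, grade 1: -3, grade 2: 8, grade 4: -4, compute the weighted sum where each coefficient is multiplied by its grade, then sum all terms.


Grade-weighted sum = sum of grade_k * coefficient_k
0*4 = 0
1*(-3) = -3
2*8 = 16
4*(-4) = -16
Total = 0 + (-3) + 16 + (-16) = -3


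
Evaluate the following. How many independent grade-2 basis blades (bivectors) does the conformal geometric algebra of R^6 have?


The conformal model of R^6 uses Cl(7,1) with m = 6 + 2 = 8 generators.
Number of grade-2 blades = C(m, 2) = C(8, 2)
= 8*7/2 = 28


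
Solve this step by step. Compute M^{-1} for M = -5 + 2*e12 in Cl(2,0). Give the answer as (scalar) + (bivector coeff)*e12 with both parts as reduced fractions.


M = -5 + 2*e12, where e12^2 = -1.
Since M commutes with its reverse ~M = a - b*e12, M * ~M = a^2 - b^2*e12^2 = a^2 + b^2.
So M^{-1} = ~M / (a^2 + b^2) = (a - b*e12)/(a^2 + b^2).
a^2 + b^2 = 25 + 4 = 29
Scalar part = -5/29 = -5/29
Bivector coeff = -2/29 = -2/29
M^{-1} = -5/29 - 2/29*e12


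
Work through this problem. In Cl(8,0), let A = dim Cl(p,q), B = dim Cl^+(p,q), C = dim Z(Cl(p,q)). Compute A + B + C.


n = 8 + 0 = 8
Total dim = 2^8 = 256
Even subalgebra dim = 2^7 = 128
n is even, so center dim = 1
Sum = 256 + 128 + 1 = 385


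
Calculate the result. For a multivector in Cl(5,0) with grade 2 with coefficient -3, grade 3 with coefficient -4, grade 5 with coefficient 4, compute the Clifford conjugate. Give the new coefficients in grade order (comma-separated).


Clifford conjugate sign for grade k: (-1)^(k(k+1)/2)
Grade 2: (-1)^(2*3/2) = (-1)^3 = -1, coeff -3 -> 3
Grade 3: (-1)^(3*4/2) = (-1)^6 = 1, coeff -4 -> -4
Grade 5: (-1)^(5*6/2) = (-1)^15 = -1, coeff 4 -> -4
Conjugated coefficients: 3, -4, -4


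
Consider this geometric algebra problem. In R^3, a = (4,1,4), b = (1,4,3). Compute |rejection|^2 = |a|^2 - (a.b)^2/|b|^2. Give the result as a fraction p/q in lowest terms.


|a|^2 = 4^2 + 1^2 + 4^2 = 33
|b|^2 = 1^2 + 4^2 + 3^2 = 26
a . b = 4*1 + 1*4 + 4*3 = 20
(a.b)^2 = 20^2 = 400
|rej|^2 = 33 - 400/26
= (858 - 400)/26
= 458/26
In lowest terms: 229/13


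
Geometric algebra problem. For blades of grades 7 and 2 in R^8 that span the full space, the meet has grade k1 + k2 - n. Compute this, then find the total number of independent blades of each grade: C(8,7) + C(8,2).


Meet grade = grade(A) + grade(B) - n
= 7 + 2 - 8 = 1
C(8,7) = 8
C(8,2) = 28
dim_A + dim_B = 8 + 28 = 36


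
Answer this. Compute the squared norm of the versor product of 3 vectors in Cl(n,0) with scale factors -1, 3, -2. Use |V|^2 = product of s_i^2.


Each vector v_i has |v_i|^2 = s_i^2
Squared scales: (-1)^2 = 1, 3^2 = 9, (-2)^2 = 4
|V|^2 = 1 * 9 * 4
= 36


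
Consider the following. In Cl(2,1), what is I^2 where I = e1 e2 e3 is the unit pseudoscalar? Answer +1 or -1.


The pseudoscalar I = e1...e_n (product of all n generators) of Cl(p,q) satisfies I^2 = (-1)^(q + n(n-1)/2).
p = 2, q = 1, n = p + q = 3
n(n-1)/2 = 3 * 2 / 2 = 3
Exponent = q + n(n-1)/2 = 1 + 3 = 4
I^2 = (-1)^4 = +1


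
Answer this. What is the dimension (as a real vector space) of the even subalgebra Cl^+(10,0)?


Even subalgebra dimension = 2^(n-1)
n = 10 + 0 = 10
2^(10 - 1) = 2^9 = 512
Verification: sum of C(10,k) for even k = 1 + 45 + 210 + 210 + 45 + 1 = 512
Result = 512


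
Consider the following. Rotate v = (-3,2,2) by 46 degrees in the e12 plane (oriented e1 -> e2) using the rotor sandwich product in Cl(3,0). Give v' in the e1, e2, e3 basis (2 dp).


Rotor R = cos(23deg) - sin(23deg)*e12
Rotation angle theta = 2 * 23 = 46 degrees in the e12 plane (e1 -> e2).
The component perpendicular to the plane (e3) is invariant: v'_3 = v3 = 2.00
cos(46deg) = 0.6947, sin(46deg) = 0.7193
v'_1 = v1*cos(theta) - v2*sin(theta) = -3*0.6947 - 2*0.7193 = -3.52
v'_2 = v1*sin(theta) + v2*cos(theta) = -3*0.7193 + 2*0.6947 = -0.77
v' = -3.52*e1 - 0.77*e2 + 2.00*e3


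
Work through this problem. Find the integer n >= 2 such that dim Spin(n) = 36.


dim Spin(n) = dim so(n) = n(n-1)/2.
Solve n(n-1)/2 = 36, i.e. n^2 - n - 72 = 0.
Discriminant = 1 + 8*36 = 289
n = (1 + sqrt(289))/2 = (1 + 17)/2 = 9


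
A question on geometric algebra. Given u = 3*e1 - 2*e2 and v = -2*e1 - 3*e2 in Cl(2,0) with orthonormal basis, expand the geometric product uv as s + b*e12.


Expand: (3*e1 - 2*e2)(-2*e1 - 3*e2)
= 3*(-2)*e1e1 + 3*(-3)*e1e2 + (-2)*(-2)*e2e1 + (-2)*(-3)*e2e2
Using e1^2 = e2^2 = 1, e2e1 = -e1e2:
Scalar part s = 3*(-2) + (-2)*(-3) = -6 + 6 = 0
Bivector part b = 3*(-3) - (-2)*(-2) = -9 - 4 = -13
uv = 0 - 13*e12


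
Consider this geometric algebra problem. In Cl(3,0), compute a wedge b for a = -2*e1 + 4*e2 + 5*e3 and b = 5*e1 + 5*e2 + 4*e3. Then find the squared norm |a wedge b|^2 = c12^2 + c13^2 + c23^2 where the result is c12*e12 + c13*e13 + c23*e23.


a wedge b = (a1*b2 - a2*b1)*e12 + (a1*b3 - a3*b1)*e13 + (a2*b3 - a3*b2)*e23
e12 coeff: (-2)*5 - 4*5 = -10 - 20 = -30
e13 coeff: (-2)*4 - 5*5 = -8 - 25 = -33
e23 coeff: 4*4 - 5*5 = 16 - 25 = -9
|a wedge b|^2 = (-30)^2 + (-33)^2 + (-9)^2
= 900 + 1089 + 81
= 2070


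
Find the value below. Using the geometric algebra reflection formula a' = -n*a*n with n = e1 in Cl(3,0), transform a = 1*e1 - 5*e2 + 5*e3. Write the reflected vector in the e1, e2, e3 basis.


Reflection formula: a' = -n*a*n, with n = e1 (unit vector, n^2 = 1).
For reflection through hyperplane perp to e1:
The component along e1 flips sign, others stay.
a = (1, -5, 5)
a' = (-1, -5, 5)
a' = -1*e1 - 5*e2 + 5*e3


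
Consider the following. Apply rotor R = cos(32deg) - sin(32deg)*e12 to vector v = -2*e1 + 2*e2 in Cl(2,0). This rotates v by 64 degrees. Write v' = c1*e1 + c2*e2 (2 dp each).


Rotor R = cos(32deg) - sin(32deg)*e12
Rotation angle theta = 2 * 32 = 64 degrees
v' = R*v*~R rotates v by theta.
cos(64deg) = 0.4384, sin(64deg) = 0.8988
v'_1 = -2*cos(64deg) - 2*sin(64deg)
= -2*0.4384 - 2*0.8988
= -2.67
v'_2 = -2*sin(64deg) + 2*cos(64deg)
= -2*0.8988 + 2*0.4384
= -0.92
v' = -2.67*e1 - 0.92*e2


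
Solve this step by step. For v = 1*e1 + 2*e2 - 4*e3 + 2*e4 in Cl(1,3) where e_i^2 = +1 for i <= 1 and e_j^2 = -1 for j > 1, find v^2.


v^2 = sum of c_i^2 * e_i^2
Positive signature terms (e_i^2 = +1): 1^2 = 1
Negative signature terms (e_j^2 = -1): 2^2 + (-4)^2 + 2^2 = 24
v^2 = 1 - 24 = -23


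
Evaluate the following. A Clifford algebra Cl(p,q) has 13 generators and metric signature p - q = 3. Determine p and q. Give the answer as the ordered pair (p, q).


We need p + q = 13 and p - q = 3.
Adding: 2p = 13 + 3 = 16, so p = 8.
Then q = 13 - 8 = 5.
(p, q) = (8, 5)


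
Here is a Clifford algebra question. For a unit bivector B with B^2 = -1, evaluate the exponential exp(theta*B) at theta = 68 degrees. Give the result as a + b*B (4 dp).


For a unit bivector B with B^2 = -1, the exponential series gives
e^(theta*B) = cos(theta) + sin(theta)*B (the GA analogue of Euler's formula).
theta = 68 degrees = 1.186824 rad
cos(68 deg) = 0.3746
sin(68 deg) = 0.9272
exp(theta*B) = 0.3746 + 0.9272*B


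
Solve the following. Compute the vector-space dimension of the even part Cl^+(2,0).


Even subalgebra dimension = 2^(n-1)
n = 2 + 0 = 2
2^(2 - 1) = 2^1 = 2
Verification: sum of C(2,k) for even k = 1 + 1 = 2
Result = 2


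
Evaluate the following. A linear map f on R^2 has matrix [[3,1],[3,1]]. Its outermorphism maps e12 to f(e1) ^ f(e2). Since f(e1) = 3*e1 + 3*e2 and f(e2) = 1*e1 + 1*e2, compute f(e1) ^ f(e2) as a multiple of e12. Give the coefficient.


The outermorphism of a linear map f sends e1^e2 to f(e1)^f(e2).
f(e1) = 3*e1 + 3*e2
f(e2) = 1*e1 + 1*e2
f(e1) ^ f(e2) = (3*e1 + 3*e2) ^ (1*e1 + 1*e2)
= 3*1*e12 + 3*1*e21
= (3 - 3)*e12
= 0*e12
Coefficient = 0


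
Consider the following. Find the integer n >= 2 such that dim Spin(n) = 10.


dim Spin(n) = dim so(n) = n(n-1)/2.
Solve n(n-1)/2 = 10, i.e. n^2 - n - 20 = 0.
Discriminant = 1 + 8*10 = 81
n = (1 + sqrt(81))/2 = (1 + 9)/2 = 5


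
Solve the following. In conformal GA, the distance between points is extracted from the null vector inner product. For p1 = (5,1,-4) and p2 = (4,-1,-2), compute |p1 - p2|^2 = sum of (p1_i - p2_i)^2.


p1 - p2 = (1, 2, -2)
|p1 - p2|^2 = 1^2 + 2^2 + (-2)^2
= 1 + 4 + 4
= 9


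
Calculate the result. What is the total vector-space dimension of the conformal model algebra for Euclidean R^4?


The conformal model of R^4 uses Cl(5,1): the 4 Euclidean generators plus two extra orthogonal generators e+ (e+^2 = +1) and e- (e-^2 = -1), from which the null vectors e0, einf are built.
Number of generators m = 4 + 2 = 6.
dim Cl(p,q) = 2^m = 2^6 = 64


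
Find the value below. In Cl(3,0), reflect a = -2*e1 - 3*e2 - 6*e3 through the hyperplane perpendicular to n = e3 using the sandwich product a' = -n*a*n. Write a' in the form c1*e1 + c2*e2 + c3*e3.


Reflection formula: a' = -n*a*n, with n = e3 (unit vector, n^2 = 1).
For reflection through hyperplane perp to e3:
The component along e3 flips sign, others stay.
a = (-2, -3, -6)
a' = (-2, -3, 6)
a' = -2*e1 - 3*e2 + 6*e3


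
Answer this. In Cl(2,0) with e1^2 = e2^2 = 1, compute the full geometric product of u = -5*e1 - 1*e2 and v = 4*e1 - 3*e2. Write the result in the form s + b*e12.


Expand: (-5*e1 - 1*e2)(4*e1 - 3*e2)
= (-5)*4*e1e1 + (-5)*(-3)*e1e2 + (-1)*4*e2e1 + (-1)*(-3)*e2e2
Using e1^2 = e2^2 = 1, e2e1 = -e1e2:
Scalar part s = (-5)*4 + (-1)*(-3) = -20 + 3 = -17
Bivector part b = (-5)*(-3) - (-1)*4 = 15 - (-4) = 19
uv = -17 + 19*e12


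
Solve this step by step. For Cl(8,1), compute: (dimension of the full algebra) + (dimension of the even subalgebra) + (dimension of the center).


n = 8 + 1 = 9
Total dim = 2^9 = 512
Even subalgebra dim = 2^8 = 256
n is odd, so center dim = 2
Sum = 512 + 256 + 2 = 770


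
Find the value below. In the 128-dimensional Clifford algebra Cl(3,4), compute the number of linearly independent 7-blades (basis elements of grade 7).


Number of grade-k basis blades in Cl(p,q) with n = p + q is C(n, k).
n = 3 + 4 = 7
C(7, 7) = 7! / (7! * 0!)
= 5040 / (5040 * 1)
= 1


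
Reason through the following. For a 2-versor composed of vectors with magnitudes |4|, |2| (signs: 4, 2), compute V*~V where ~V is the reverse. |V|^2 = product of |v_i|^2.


Each vector v_i has |v_i|^2 = s_i^2
Squared scales: 4^2 = 16, 2^2 = 4
|V|^2 = 16 * 4
= 64


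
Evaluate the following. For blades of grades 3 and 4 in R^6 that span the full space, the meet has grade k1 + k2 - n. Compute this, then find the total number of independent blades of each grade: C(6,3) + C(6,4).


Meet grade = grade(A) + grade(B) - n
= 3 + 4 - 6 = 1
C(6,3) = 20
C(6,4) = 15
dim_A + dim_B = 20 + 15 = 35


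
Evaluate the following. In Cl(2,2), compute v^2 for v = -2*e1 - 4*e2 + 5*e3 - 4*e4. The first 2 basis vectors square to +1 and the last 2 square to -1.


v^2 = sum of c_i^2 * e_i^2
Positive signature terms (e_i^2 = +1): (-2)^2 + (-4)^2 = 20
Negative signature terms (e_j^2 = -1): 5^2 + (-4)^2 = 41
v^2 = 20 - 41 = -21


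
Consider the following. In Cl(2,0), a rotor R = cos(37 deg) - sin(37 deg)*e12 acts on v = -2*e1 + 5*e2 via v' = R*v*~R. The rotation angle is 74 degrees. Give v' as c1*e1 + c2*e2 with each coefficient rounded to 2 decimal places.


Rotor R = cos(37deg) - sin(37deg)*e12
Rotation angle theta = 2 * 37 = 74 degrees
v' = R*v*~R rotates v by theta.
cos(74deg) = 0.2756, sin(74deg) = 0.9613
v'_1 = -2*cos(74deg) - 5*sin(74deg)
= -2*0.2756 - 5*0.9613
= -5.36
v'_2 = -2*sin(74deg) + 5*cos(74deg)
= -2*0.9613 + 5*0.2756
= -0.54
v' = -5.36*e1 - 0.54*e2


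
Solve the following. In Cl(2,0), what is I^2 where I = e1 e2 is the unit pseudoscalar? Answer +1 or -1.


The pseudoscalar I = e1...e_n (product of all n generators) of Cl(p,q) satisfies I^2 = (-1)^(q + n(n-1)/2).
p = 2, q = 0, n = p + q = 2
n(n-1)/2 = 2 * 1 / 2 = 1
Exponent = q + n(n-1)/2 = 0 + 1 = 1
I^2 = (-1)^1 = -1


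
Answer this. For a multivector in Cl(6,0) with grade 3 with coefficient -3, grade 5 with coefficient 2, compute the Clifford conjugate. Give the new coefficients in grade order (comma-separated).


Clifford conjugate sign for grade k: (-1)^(k(k+1)/2)
Grade 3: (-1)^(3*4/2) = (-1)^6 = 1, coeff -3 -> -3
Grade 5: (-1)^(5*6/2) = (-1)^15 = -1, coeff 2 -> -2
Conjugated coefficients: -3, -2


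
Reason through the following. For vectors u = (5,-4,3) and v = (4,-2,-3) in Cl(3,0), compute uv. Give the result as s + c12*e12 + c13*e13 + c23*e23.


In Cl(3,0): e_i^2 = 1, e_ie_j = -e_je_i for i != j.
Scalar part = u . v = 5*4 + (-4)*(-2) + 3*(-3)
= 20 + 8 + (-9) = 19
e12 coeff = 5*(-2) - (-4)*4 = -10 - (-16) = 6
e13 coeff = 5*(-3) - 3*4 = -15 - 12 = -27
e23 coeff = (-4)*(-3) - 3*(-2) = 12 - (-6) = 18
uv = 19 + 6*e12 - 27*e13 + 18*e23


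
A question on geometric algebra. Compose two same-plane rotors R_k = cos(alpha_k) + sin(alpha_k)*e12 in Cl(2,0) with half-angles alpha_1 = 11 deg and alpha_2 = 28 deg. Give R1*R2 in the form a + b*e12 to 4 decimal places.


Same-plane rotors commute and their half-angles add:
R1*R2 = cos(a1 + a2) + sin(a1 + a2)*e12.
a1 + a2 = 11 + 28 = 39 deg
cos(39 deg) = 0.7771
sin(39 deg) = 0.6293
R1*R2 = 0.7771 + 0.6293*e12


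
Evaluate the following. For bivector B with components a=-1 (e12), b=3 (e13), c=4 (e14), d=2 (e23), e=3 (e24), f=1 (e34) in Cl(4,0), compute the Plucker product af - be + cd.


Plucker relation: af - be + cd
a*f = (-1)*1 = -1
b*e = 3*3 = 9
c*d = 4*2 = 8
af - be + cd = -1 - 9 + 8
= -2


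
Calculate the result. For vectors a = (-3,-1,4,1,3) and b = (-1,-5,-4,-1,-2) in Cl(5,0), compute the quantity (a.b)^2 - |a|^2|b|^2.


a . b = (-3)*(-1) + (-1)*(-5) + 4*(-4) + 1*(-1) + 3*(-2)
= 3 + 5 + (-16) + (-1) + (-6) = -15
|a|^2 = (-3)^2 + (-1)^2 + 4^2 + 1^2 + 3^2 = 36
|b|^2 = (-1)^2 + (-5)^2 + (-4)^2 + (-1)^2 + (-2)^2 = 47
(a.b)^2 = (-15)^2 = 225
|a|^2 * |b|^2 = 36 * 47 = 1692
Result = 225 - 1692 = -1467


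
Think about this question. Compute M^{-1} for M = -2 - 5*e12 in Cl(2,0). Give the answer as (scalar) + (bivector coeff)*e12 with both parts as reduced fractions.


M = -2 - 5*e12, where e12^2 = -1.
Since M commutes with its reverse ~M = a - b*e12, M * ~M = a^2 - b^2*e12^2 = a^2 + b^2.
So M^{-1} = ~M / (a^2 + b^2) = (a - b*e12)/(a^2 + b^2).
a^2 + b^2 = 4 + 25 = 29
Scalar part = -2/29 = -2/29
Bivector coeff = 5/29 = 5/29
M^{-1} = -2/29 + 5/29*e12


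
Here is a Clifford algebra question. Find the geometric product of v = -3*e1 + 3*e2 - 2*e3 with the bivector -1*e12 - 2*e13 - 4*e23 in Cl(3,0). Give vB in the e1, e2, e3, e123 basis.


vB has grade-1 (vector) and grade-3 (trivector) parts: vB = (v _| B) + (v ^ B).
Vector part <vB>_1:
  e1: -v2*b12 - v3*b13 = -(3)*(-1) - (-2)*(-2) = -1
  e2: v1*b12 - v3*b23 = (-3)*(-1) - (-2)*(-4) = -5
  e3: v1*b13 + v2*b23 = (-3)*(-2) + (3)*(-4) = -6
Trivector part <vB>_3:
  e123: v1*b23 - v2*b13 + v3*b12 = (-3)*(-4) - (3)*(-2) + (-2)*(-1) = 20
vB = -1*e1 - 5*e2 - 6*e3 + 20*e123


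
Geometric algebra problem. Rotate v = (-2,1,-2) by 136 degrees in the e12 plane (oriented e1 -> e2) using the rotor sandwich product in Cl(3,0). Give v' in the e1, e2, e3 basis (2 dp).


Rotor R = cos(68deg) - sin(68deg)*e12
Rotation angle theta = 2 * 68 = 136 degrees in the e12 plane (e1 -> e2).
The component perpendicular to the plane (e3) is invariant: v'_3 = v3 = -2.00
cos(136deg) = -0.7193, sin(136deg) = 0.6947
v'_1 = v1*cos(theta) - v2*sin(theta) = -2*(-0.7193) - 1*0.6947 = 0.74
v'_2 = v1*sin(theta) + v2*cos(theta) = -2*0.6947 + 1*(-0.7193) = -2.11
v' = 0.74*e1 - 2.11*e2 - 2.00*e3


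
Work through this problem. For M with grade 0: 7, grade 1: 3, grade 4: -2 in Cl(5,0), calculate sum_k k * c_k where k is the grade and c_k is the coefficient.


Grade-weighted sum = sum of grade_k * coefficient_k
0*7 = 0
1*3 = 3
4*(-2) = -8
Total = 0 + 3 + (-8) = -5


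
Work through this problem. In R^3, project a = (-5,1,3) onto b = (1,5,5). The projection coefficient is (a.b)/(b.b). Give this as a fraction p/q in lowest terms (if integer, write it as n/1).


Projection coefficient = (a . b) / (b . b)
a . b = (-5)*1 + 1*5 + 3*5
= -5 + 5 + 15 = 15
b . b = 1^2 + 5^2 + 5^2
= 1 + 25 + 25 = 51
Coefficient = 15/51
In lowest terms: 5/17


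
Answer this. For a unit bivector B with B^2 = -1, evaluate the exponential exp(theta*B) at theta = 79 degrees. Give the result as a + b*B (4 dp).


For a unit bivector B with B^2 = -1, the exponential series gives
e^(theta*B) = cos(theta) + sin(theta)*B (the GA analogue of Euler's formula).
theta = 79 degrees = 1.37881 rad
cos(79 deg) = 0.1908
sin(79 deg) = 0.9816
exp(theta*B) = 0.1908 + 0.9816*B


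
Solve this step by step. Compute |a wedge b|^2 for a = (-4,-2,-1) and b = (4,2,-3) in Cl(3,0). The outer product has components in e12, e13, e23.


a wedge b = (a1*b2 - a2*b1)*e12 + (a1*b3 - a3*b1)*e13 + (a2*b3 - a3*b2)*e23
e12 coeff: (-4)*2 - (-2)*4 = -8 - (-8) = 0
e13 coeff: (-4)*(-3) - (-1)*4 = 12 - (-4) = 16
e23 coeff: (-2)*(-3) - (-1)*2 = 6 - (-2) = 8
|a wedge b|^2 = 0^2 + 16^2 + 8^2
= 0 + 256 + 64
= 320


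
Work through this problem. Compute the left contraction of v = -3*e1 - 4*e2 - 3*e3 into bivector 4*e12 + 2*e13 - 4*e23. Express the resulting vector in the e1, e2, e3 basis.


Left contraction v _| B = <vB>_1 (grade-1 part of the geometric product vB).
Using e1_|e12 = e2, e2_|e12 = -e1, e1_|e13 = e3, e3_|e13 = -e1, e2_|e23 = e3, e3_|e23 = -e2:
e1 coeff: -v2*b12 - v3*b13 = -(-4)*(4) - (-3)*(2) = 22
e2 coeff: v1*b12 - v3*b23 = (-3)*(4) - (-3)*(-4) = -24
e3 coeff: v1*b13 + v2*b23 = (-3)*(2) + (-4)*(-4) = 10
v _| B = 22*e1 - 24*e2 + 10*e3


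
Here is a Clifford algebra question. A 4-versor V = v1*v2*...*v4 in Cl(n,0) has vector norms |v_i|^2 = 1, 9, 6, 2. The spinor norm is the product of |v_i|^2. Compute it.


Spinor norm N(V) = |v1|^2 * |v2|^2 * ... * |v4|^2
= 1 * 9 * 6 * 2
Running product: 1, 9, 54, 108
N(V) = 108


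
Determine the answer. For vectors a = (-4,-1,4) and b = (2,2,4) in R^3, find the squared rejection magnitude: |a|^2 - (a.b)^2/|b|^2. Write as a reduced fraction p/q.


|a|^2 = (-4)^2 + (-1)^2 + 4^2 = 33
|b|^2 = 2^2 + 2^2 + 4^2 = 24
a . b = (-4)*2 + (-1)*2 + 4*4 = 6
(a.b)^2 = 6^2 = 36
|rej|^2 = 33 - 36/24
= (792 - 36)/24
= 756/24
In lowest terms: 63/2


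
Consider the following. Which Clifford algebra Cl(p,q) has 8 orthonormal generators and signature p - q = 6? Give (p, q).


We need p + q = 8 and p - q = 6.
Adding: 2p = 8 + 6 = 14, so p = 7.
Then q = 8 - 7 = 1.
(p, q) = (7, 1)


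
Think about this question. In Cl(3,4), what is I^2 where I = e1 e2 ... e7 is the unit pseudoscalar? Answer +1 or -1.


The pseudoscalar I = e1...e_n (product of all n generators) of Cl(p,q) satisfies I^2 = (-1)^(q + n(n-1)/2).
p = 3, q = 4, n = p + q = 7
n(n-1)/2 = 7 * 6 / 2 = 21
Exponent = q + n(n-1)/2 = 4 + 21 = 25
I^2 = (-1)^25 = -1


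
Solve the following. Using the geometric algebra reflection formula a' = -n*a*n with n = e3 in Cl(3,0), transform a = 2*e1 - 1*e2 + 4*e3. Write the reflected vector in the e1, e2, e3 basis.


Reflection formula: a' = -n*a*n, with n = e3 (unit vector, n^2 = 1).
For reflection through hyperplane perp to e3:
The component along e3 flips sign, others stay.
a = (2, -1, 4)
a' = (2, -1, -4)
a' = 2*e1 - 1*e2 - 4*e3


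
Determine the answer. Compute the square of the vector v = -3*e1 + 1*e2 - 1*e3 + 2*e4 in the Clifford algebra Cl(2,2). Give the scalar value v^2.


v^2 = sum of c_i^2 * e_i^2
Positive signature terms (e_i^2 = +1): (-3)^2 + 1^2 = 10
Negative signature terms (e_j^2 = -1): (-1)^2 + 2^2 = 5
v^2 = 10 - 5 = 5


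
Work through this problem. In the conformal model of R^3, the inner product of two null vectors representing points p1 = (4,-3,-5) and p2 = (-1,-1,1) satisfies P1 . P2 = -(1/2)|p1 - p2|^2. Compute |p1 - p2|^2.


p1 - p2 = (5, -2, -6)
|p1 - p2|^2 = 5^2 + (-2)^2 + (-6)^2
= 25 + 4 + 36
= 65


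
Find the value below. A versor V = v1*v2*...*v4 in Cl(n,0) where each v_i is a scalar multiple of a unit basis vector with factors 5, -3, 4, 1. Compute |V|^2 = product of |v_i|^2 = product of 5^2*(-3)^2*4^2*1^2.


Each vector v_i has |v_i|^2 = s_i^2
Squared scales: 5^2 = 25, (-3)^2 = 9, 4^2 = 16, 1^2 = 1
|V|^2 = 25 * 9 * 16 * 1
= 3600
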